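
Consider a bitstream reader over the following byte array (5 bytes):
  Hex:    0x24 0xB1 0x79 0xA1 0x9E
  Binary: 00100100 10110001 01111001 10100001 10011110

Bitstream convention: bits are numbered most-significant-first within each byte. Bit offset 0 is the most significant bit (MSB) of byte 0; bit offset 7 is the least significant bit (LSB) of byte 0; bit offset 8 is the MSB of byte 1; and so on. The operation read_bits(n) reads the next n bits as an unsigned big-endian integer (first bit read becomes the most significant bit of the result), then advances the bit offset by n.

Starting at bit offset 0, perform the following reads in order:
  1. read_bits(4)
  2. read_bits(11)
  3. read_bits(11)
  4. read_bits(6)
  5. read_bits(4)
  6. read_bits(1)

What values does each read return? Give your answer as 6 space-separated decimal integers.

Answer: 2 600 1510 33 9 1

Derivation:
Read 1: bits[0:4] width=4 -> value=2 (bin 0010); offset now 4 = byte 0 bit 4; 36 bits remain
Read 2: bits[4:15] width=11 -> value=600 (bin 01001011000); offset now 15 = byte 1 bit 7; 25 bits remain
Read 3: bits[15:26] width=11 -> value=1510 (bin 10111100110); offset now 26 = byte 3 bit 2; 14 bits remain
Read 4: bits[26:32] width=6 -> value=33 (bin 100001); offset now 32 = byte 4 bit 0; 8 bits remain
Read 5: bits[32:36] width=4 -> value=9 (bin 1001); offset now 36 = byte 4 bit 4; 4 bits remain
Read 6: bits[36:37] width=1 -> value=1 (bin 1); offset now 37 = byte 4 bit 5; 3 bits remain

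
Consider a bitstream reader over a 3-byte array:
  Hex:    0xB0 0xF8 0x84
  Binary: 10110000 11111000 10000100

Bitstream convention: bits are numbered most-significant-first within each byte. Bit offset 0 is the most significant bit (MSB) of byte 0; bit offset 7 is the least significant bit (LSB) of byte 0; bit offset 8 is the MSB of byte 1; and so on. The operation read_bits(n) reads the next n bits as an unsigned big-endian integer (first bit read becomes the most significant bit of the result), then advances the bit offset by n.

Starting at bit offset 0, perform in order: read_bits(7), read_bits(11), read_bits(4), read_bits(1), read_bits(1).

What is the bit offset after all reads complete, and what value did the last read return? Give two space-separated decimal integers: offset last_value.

Read 1: bits[0:7] width=7 -> value=88 (bin 1011000); offset now 7 = byte 0 bit 7; 17 bits remain
Read 2: bits[7:18] width=11 -> value=994 (bin 01111100010); offset now 18 = byte 2 bit 2; 6 bits remain
Read 3: bits[18:22] width=4 -> value=1 (bin 0001); offset now 22 = byte 2 bit 6; 2 bits remain
Read 4: bits[22:23] width=1 -> value=0 (bin 0); offset now 23 = byte 2 bit 7; 1 bits remain
Read 5: bits[23:24] width=1 -> value=0 (bin 0); offset now 24 = byte 3 bit 0; 0 bits remain

Answer: 24 0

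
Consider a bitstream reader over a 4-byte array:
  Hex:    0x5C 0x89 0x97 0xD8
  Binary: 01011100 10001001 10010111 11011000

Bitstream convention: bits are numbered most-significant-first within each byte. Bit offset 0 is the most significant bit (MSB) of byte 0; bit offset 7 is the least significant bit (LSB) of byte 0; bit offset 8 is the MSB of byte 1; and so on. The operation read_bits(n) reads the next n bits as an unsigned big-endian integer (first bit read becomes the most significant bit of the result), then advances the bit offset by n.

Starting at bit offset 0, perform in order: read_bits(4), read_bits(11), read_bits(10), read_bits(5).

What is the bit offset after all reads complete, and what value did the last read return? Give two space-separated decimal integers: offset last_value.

Answer: 30 22

Derivation:
Read 1: bits[0:4] width=4 -> value=5 (bin 0101); offset now 4 = byte 0 bit 4; 28 bits remain
Read 2: bits[4:15] width=11 -> value=1604 (bin 11001000100); offset now 15 = byte 1 bit 7; 17 bits remain
Read 3: bits[15:25] width=10 -> value=815 (bin 1100101111); offset now 25 = byte 3 bit 1; 7 bits remain
Read 4: bits[25:30] width=5 -> value=22 (bin 10110); offset now 30 = byte 3 bit 6; 2 bits remain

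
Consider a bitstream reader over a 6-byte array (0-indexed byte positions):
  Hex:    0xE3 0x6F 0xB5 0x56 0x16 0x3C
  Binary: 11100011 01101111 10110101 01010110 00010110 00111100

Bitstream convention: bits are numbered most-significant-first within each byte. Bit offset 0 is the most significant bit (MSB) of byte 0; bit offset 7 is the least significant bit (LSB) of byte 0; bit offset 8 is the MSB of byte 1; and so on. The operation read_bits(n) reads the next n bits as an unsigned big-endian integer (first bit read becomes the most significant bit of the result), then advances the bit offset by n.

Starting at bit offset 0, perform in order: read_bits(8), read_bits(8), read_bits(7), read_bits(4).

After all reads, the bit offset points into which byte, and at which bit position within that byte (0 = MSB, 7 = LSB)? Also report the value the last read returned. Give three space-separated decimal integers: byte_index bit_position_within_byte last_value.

Answer: 3 3 10

Derivation:
Read 1: bits[0:8] width=8 -> value=227 (bin 11100011); offset now 8 = byte 1 bit 0; 40 bits remain
Read 2: bits[8:16] width=8 -> value=111 (bin 01101111); offset now 16 = byte 2 bit 0; 32 bits remain
Read 3: bits[16:23] width=7 -> value=90 (bin 1011010); offset now 23 = byte 2 bit 7; 25 bits remain
Read 4: bits[23:27] width=4 -> value=10 (bin 1010); offset now 27 = byte 3 bit 3; 21 bits remain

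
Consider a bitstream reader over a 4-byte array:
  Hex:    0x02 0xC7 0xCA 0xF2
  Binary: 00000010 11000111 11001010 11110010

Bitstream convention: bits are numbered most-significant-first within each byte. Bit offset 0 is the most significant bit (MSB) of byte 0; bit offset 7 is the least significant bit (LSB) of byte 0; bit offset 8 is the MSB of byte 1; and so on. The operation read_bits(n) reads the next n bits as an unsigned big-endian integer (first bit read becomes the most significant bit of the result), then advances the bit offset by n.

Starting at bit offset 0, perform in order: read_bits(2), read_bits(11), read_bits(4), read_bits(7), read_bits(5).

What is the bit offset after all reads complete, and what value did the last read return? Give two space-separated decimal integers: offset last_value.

Answer: 29 30

Derivation:
Read 1: bits[0:2] width=2 -> value=0 (bin 00); offset now 2 = byte 0 bit 2; 30 bits remain
Read 2: bits[2:13] width=11 -> value=88 (bin 00001011000); offset now 13 = byte 1 bit 5; 19 bits remain
Read 3: bits[13:17] width=4 -> value=15 (bin 1111); offset now 17 = byte 2 bit 1; 15 bits remain
Read 4: bits[17:24] width=7 -> value=74 (bin 1001010); offset now 24 = byte 3 bit 0; 8 bits remain
Read 5: bits[24:29] width=5 -> value=30 (bin 11110); offset now 29 = byte 3 bit 5; 3 bits remain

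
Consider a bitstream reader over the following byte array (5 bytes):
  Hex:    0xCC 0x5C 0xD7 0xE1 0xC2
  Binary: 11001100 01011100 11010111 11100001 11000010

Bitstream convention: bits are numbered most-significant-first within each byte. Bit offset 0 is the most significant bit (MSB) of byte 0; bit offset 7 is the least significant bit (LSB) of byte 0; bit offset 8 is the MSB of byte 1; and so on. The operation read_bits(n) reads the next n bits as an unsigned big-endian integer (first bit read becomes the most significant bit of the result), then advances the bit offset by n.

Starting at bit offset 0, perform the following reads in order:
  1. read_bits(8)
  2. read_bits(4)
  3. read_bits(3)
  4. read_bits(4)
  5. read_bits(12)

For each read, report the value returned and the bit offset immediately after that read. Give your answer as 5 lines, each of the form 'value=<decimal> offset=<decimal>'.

Read 1: bits[0:8] width=8 -> value=204 (bin 11001100); offset now 8 = byte 1 bit 0; 32 bits remain
Read 2: bits[8:12] width=4 -> value=5 (bin 0101); offset now 12 = byte 1 bit 4; 28 bits remain
Read 3: bits[12:15] width=3 -> value=6 (bin 110); offset now 15 = byte 1 bit 7; 25 bits remain
Read 4: bits[15:19] width=4 -> value=6 (bin 0110); offset now 19 = byte 2 bit 3; 21 bits remain
Read 5: bits[19:31] width=12 -> value=3056 (bin 101111110000); offset now 31 = byte 3 bit 7; 9 bits remain

Answer: value=204 offset=8
value=5 offset=12
value=6 offset=15
value=6 offset=19
value=3056 offset=31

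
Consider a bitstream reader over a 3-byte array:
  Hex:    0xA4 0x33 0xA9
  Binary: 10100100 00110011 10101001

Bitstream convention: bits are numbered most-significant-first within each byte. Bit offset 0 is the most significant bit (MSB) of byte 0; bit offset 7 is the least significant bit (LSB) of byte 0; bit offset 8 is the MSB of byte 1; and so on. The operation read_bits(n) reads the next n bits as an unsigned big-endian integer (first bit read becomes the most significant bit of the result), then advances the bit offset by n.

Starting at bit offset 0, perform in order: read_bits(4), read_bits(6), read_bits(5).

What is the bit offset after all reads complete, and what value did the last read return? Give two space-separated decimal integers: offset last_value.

Answer: 15 25

Derivation:
Read 1: bits[0:4] width=4 -> value=10 (bin 1010); offset now 4 = byte 0 bit 4; 20 bits remain
Read 2: bits[4:10] width=6 -> value=16 (bin 010000); offset now 10 = byte 1 bit 2; 14 bits remain
Read 3: bits[10:15] width=5 -> value=25 (bin 11001); offset now 15 = byte 1 bit 7; 9 bits remain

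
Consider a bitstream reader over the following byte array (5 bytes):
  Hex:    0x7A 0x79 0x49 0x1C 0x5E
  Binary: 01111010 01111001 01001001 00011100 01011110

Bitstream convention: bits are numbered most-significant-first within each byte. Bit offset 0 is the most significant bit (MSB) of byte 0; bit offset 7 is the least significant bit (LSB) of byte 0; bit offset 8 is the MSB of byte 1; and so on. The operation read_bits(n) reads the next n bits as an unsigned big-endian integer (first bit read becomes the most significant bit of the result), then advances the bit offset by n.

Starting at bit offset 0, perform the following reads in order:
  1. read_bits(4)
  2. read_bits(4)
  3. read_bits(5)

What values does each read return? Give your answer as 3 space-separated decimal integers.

Answer: 7 10 15

Derivation:
Read 1: bits[0:4] width=4 -> value=7 (bin 0111); offset now 4 = byte 0 bit 4; 36 bits remain
Read 2: bits[4:8] width=4 -> value=10 (bin 1010); offset now 8 = byte 1 bit 0; 32 bits remain
Read 3: bits[8:13] width=5 -> value=15 (bin 01111); offset now 13 = byte 1 bit 5; 27 bits remain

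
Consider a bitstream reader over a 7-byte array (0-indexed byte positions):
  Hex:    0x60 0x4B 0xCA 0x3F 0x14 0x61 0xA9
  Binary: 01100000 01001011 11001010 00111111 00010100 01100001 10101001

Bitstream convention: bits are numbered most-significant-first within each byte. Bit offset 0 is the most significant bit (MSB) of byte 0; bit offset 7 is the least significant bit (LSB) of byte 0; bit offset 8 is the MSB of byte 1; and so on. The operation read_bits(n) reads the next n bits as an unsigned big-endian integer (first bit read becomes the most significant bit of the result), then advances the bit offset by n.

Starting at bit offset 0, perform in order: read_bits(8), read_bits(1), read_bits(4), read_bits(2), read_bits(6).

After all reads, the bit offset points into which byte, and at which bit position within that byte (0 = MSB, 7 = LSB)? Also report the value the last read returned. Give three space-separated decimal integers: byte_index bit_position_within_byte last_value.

Answer: 2 5 57

Derivation:
Read 1: bits[0:8] width=8 -> value=96 (bin 01100000); offset now 8 = byte 1 bit 0; 48 bits remain
Read 2: bits[8:9] width=1 -> value=0 (bin 0); offset now 9 = byte 1 bit 1; 47 bits remain
Read 3: bits[9:13] width=4 -> value=9 (bin 1001); offset now 13 = byte 1 bit 5; 43 bits remain
Read 4: bits[13:15] width=2 -> value=1 (bin 01); offset now 15 = byte 1 bit 7; 41 bits remain
Read 5: bits[15:21] width=6 -> value=57 (bin 111001); offset now 21 = byte 2 bit 5; 35 bits remain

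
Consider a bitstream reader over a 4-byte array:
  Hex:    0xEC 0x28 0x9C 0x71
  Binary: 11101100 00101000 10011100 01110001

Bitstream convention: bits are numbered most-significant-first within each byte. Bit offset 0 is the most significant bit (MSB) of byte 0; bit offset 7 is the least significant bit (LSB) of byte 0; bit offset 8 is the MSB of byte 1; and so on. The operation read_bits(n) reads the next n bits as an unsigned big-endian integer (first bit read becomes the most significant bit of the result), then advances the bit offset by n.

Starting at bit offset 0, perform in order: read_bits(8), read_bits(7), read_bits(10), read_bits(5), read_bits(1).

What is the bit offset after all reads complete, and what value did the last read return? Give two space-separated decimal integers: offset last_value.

Answer: 31 0

Derivation:
Read 1: bits[0:8] width=8 -> value=236 (bin 11101100); offset now 8 = byte 1 bit 0; 24 bits remain
Read 2: bits[8:15] width=7 -> value=20 (bin 0010100); offset now 15 = byte 1 bit 7; 17 bits remain
Read 3: bits[15:25] width=10 -> value=312 (bin 0100111000); offset now 25 = byte 3 bit 1; 7 bits remain
Read 4: bits[25:30] width=5 -> value=28 (bin 11100); offset now 30 = byte 3 bit 6; 2 bits remain
Read 5: bits[30:31] width=1 -> value=0 (bin 0); offset now 31 = byte 3 bit 7; 1 bits remain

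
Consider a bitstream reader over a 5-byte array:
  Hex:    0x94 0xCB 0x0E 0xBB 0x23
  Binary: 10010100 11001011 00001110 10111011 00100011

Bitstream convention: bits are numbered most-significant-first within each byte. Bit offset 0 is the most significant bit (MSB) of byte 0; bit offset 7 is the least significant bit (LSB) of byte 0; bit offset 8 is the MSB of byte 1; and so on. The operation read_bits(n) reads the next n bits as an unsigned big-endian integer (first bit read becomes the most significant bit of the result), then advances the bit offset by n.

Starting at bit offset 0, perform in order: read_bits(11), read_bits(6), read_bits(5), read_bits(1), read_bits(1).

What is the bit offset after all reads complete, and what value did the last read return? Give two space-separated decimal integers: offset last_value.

Answer: 24 0

Derivation:
Read 1: bits[0:11] width=11 -> value=1190 (bin 10010100110); offset now 11 = byte 1 bit 3; 29 bits remain
Read 2: bits[11:17] width=6 -> value=22 (bin 010110); offset now 17 = byte 2 bit 1; 23 bits remain
Read 3: bits[17:22] width=5 -> value=3 (bin 00011); offset now 22 = byte 2 bit 6; 18 bits remain
Read 4: bits[22:23] width=1 -> value=1 (bin 1); offset now 23 = byte 2 bit 7; 17 bits remain
Read 5: bits[23:24] width=1 -> value=0 (bin 0); offset now 24 = byte 3 bit 0; 16 bits remain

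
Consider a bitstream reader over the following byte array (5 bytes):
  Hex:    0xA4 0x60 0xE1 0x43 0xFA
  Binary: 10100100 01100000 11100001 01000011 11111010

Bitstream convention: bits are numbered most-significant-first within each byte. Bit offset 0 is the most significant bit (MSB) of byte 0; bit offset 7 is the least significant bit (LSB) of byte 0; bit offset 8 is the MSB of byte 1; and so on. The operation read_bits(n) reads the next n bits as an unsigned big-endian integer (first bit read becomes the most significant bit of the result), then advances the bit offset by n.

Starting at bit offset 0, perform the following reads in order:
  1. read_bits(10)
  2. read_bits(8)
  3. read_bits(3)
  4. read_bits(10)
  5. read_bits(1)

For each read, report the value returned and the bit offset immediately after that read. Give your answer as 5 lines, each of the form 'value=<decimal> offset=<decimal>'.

Read 1: bits[0:10] width=10 -> value=657 (bin 1010010001); offset now 10 = byte 1 bit 2; 30 bits remain
Read 2: bits[10:18] width=8 -> value=131 (bin 10000011); offset now 18 = byte 2 bit 2; 22 bits remain
Read 3: bits[18:21] width=3 -> value=4 (bin 100); offset now 21 = byte 2 bit 5; 19 bits remain
Read 4: bits[21:31] width=10 -> value=161 (bin 0010100001); offset now 31 = byte 3 bit 7; 9 bits remain
Read 5: bits[31:32] width=1 -> value=1 (bin 1); offset now 32 = byte 4 bit 0; 8 bits remain

Answer: value=657 offset=10
value=131 offset=18
value=4 offset=21
value=161 offset=31
value=1 offset=32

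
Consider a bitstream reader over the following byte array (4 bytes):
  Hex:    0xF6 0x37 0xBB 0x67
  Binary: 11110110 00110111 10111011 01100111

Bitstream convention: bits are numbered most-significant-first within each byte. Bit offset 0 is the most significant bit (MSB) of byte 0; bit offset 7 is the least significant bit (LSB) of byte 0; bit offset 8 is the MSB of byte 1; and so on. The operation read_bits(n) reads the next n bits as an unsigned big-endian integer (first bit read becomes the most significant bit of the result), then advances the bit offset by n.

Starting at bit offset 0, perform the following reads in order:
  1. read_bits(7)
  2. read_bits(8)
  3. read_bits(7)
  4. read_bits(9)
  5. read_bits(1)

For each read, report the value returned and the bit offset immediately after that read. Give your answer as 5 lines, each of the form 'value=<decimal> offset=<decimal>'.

Answer: value=123 offset=7
value=27 offset=15
value=110 offset=22
value=435 offset=31
value=1 offset=32

Derivation:
Read 1: bits[0:7] width=7 -> value=123 (bin 1111011); offset now 7 = byte 0 bit 7; 25 bits remain
Read 2: bits[7:15] width=8 -> value=27 (bin 00011011); offset now 15 = byte 1 bit 7; 17 bits remain
Read 3: bits[15:22] width=7 -> value=110 (bin 1101110); offset now 22 = byte 2 bit 6; 10 bits remain
Read 4: bits[22:31] width=9 -> value=435 (bin 110110011); offset now 31 = byte 3 bit 7; 1 bits remain
Read 5: bits[31:32] width=1 -> value=1 (bin 1); offset now 32 = byte 4 bit 0; 0 bits remain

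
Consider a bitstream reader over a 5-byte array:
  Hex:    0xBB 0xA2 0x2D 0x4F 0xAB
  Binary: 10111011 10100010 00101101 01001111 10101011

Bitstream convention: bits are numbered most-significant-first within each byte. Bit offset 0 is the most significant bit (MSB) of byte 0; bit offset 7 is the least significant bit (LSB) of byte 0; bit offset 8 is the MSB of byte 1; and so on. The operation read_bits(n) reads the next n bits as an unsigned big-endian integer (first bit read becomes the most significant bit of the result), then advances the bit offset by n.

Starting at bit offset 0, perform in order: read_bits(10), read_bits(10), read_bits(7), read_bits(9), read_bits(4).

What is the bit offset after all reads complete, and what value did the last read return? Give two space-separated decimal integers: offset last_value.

Read 1: bits[0:10] width=10 -> value=750 (bin 1011101110); offset now 10 = byte 1 bit 2; 30 bits remain
Read 2: bits[10:20] width=10 -> value=546 (bin 1000100010); offset now 20 = byte 2 bit 4; 20 bits remain
Read 3: bits[20:27] width=7 -> value=106 (bin 1101010); offset now 27 = byte 3 bit 3; 13 bits remain
Read 4: bits[27:36] width=9 -> value=250 (bin 011111010); offset now 36 = byte 4 bit 4; 4 bits remain
Read 5: bits[36:40] width=4 -> value=11 (bin 1011); offset now 40 = byte 5 bit 0; 0 bits remain

Answer: 40 11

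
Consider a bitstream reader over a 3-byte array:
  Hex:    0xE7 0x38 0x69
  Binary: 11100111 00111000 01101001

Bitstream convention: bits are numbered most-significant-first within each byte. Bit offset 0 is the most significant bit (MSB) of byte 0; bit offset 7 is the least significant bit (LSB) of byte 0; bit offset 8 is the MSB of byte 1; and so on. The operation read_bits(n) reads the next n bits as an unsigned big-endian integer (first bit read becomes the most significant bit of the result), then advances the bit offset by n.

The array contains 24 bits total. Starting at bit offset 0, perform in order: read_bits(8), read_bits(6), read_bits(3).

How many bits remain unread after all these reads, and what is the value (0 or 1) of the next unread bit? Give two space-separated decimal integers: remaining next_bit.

Read 1: bits[0:8] width=8 -> value=231 (bin 11100111); offset now 8 = byte 1 bit 0; 16 bits remain
Read 2: bits[8:14] width=6 -> value=14 (bin 001110); offset now 14 = byte 1 bit 6; 10 bits remain
Read 3: bits[14:17] width=3 -> value=0 (bin 000); offset now 17 = byte 2 bit 1; 7 bits remain

Answer: 7 1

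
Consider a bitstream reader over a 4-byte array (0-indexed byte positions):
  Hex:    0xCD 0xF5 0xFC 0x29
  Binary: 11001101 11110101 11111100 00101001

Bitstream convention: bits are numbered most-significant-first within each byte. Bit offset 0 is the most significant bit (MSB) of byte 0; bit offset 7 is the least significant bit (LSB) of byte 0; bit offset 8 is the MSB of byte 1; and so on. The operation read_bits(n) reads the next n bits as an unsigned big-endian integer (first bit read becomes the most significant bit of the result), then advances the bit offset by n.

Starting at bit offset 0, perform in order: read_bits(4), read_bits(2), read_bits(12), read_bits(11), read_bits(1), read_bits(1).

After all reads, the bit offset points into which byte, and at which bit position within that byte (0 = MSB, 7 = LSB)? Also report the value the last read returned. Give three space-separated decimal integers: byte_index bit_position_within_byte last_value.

Answer: 3 7 0

Derivation:
Read 1: bits[0:4] width=4 -> value=12 (bin 1100); offset now 4 = byte 0 bit 4; 28 bits remain
Read 2: bits[4:6] width=2 -> value=3 (bin 11); offset now 6 = byte 0 bit 6; 26 bits remain
Read 3: bits[6:18] width=12 -> value=2007 (bin 011111010111); offset now 18 = byte 2 bit 2; 14 bits remain
Read 4: bits[18:29] width=11 -> value=1925 (bin 11110000101); offset now 29 = byte 3 bit 5; 3 bits remain
Read 5: bits[29:30] width=1 -> value=0 (bin 0); offset now 30 = byte 3 bit 6; 2 bits remain
Read 6: bits[30:31] width=1 -> value=0 (bin 0); offset now 31 = byte 3 bit 7; 1 bits remain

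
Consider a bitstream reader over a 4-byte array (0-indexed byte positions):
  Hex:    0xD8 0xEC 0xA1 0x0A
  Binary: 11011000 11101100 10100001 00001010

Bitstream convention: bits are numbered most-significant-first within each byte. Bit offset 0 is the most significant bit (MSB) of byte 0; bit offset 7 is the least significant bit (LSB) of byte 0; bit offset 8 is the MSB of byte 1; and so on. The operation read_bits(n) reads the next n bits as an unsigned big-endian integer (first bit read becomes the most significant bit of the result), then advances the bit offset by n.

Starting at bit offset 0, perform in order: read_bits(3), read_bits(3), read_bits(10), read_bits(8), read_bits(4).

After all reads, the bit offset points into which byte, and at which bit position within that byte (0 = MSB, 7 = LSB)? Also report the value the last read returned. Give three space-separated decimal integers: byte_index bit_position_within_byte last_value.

Answer: 3 4 0

Derivation:
Read 1: bits[0:3] width=3 -> value=6 (bin 110); offset now 3 = byte 0 bit 3; 29 bits remain
Read 2: bits[3:6] width=3 -> value=6 (bin 110); offset now 6 = byte 0 bit 6; 26 bits remain
Read 3: bits[6:16] width=10 -> value=236 (bin 0011101100); offset now 16 = byte 2 bit 0; 16 bits remain
Read 4: bits[16:24] width=8 -> value=161 (bin 10100001); offset now 24 = byte 3 bit 0; 8 bits remain
Read 5: bits[24:28] width=4 -> value=0 (bin 0000); offset now 28 = byte 3 bit 4; 4 bits remain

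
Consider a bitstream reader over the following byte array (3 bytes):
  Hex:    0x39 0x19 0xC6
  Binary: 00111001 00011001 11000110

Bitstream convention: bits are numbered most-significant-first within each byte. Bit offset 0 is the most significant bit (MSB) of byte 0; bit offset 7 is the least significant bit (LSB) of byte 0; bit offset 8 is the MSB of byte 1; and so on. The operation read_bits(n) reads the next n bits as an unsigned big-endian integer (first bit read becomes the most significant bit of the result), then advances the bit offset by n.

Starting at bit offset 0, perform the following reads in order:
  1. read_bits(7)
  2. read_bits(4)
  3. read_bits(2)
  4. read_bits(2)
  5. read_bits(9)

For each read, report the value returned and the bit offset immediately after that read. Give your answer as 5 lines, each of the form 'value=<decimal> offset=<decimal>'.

Read 1: bits[0:7] width=7 -> value=28 (bin 0011100); offset now 7 = byte 0 bit 7; 17 bits remain
Read 2: bits[7:11] width=4 -> value=8 (bin 1000); offset now 11 = byte 1 bit 3; 13 bits remain
Read 3: bits[11:13] width=2 -> value=3 (bin 11); offset now 13 = byte 1 bit 5; 11 bits remain
Read 4: bits[13:15] width=2 -> value=0 (bin 00); offset now 15 = byte 1 bit 7; 9 bits remain
Read 5: bits[15:24] width=9 -> value=454 (bin 111000110); offset now 24 = byte 3 bit 0; 0 bits remain

Answer: value=28 offset=7
value=8 offset=11
value=3 offset=13
value=0 offset=15
value=454 offset=24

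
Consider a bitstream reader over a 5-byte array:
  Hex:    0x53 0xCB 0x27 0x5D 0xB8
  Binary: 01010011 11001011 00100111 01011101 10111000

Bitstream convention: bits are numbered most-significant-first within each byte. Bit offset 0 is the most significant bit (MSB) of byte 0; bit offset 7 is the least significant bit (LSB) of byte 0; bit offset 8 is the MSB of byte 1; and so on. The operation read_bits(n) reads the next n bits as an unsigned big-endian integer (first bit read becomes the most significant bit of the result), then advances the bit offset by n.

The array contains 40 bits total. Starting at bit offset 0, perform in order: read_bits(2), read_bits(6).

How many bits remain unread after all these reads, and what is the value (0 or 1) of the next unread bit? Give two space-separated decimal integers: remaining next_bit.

Answer: 32 1

Derivation:
Read 1: bits[0:2] width=2 -> value=1 (bin 01); offset now 2 = byte 0 bit 2; 38 bits remain
Read 2: bits[2:8] width=6 -> value=19 (bin 010011); offset now 8 = byte 1 bit 0; 32 bits remain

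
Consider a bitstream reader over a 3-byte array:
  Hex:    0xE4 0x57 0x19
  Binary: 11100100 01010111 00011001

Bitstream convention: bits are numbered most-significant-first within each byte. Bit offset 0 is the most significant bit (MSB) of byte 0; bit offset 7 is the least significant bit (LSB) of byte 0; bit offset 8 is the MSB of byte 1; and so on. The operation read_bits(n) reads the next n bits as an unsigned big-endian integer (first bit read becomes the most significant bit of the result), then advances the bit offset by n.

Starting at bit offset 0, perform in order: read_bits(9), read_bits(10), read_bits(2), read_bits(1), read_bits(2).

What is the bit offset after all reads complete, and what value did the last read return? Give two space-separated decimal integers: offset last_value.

Read 1: bits[0:9] width=9 -> value=456 (bin 111001000); offset now 9 = byte 1 bit 1; 15 bits remain
Read 2: bits[9:19] width=10 -> value=696 (bin 1010111000); offset now 19 = byte 2 bit 3; 5 bits remain
Read 3: bits[19:21] width=2 -> value=3 (bin 11); offset now 21 = byte 2 bit 5; 3 bits remain
Read 4: bits[21:22] width=1 -> value=0 (bin 0); offset now 22 = byte 2 bit 6; 2 bits remain
Read 5: bits[22:24] width=2 -> value=1 (bin 01); offset now 24 = byte 3 bit 0; 0 bits remain

Answer: 24 1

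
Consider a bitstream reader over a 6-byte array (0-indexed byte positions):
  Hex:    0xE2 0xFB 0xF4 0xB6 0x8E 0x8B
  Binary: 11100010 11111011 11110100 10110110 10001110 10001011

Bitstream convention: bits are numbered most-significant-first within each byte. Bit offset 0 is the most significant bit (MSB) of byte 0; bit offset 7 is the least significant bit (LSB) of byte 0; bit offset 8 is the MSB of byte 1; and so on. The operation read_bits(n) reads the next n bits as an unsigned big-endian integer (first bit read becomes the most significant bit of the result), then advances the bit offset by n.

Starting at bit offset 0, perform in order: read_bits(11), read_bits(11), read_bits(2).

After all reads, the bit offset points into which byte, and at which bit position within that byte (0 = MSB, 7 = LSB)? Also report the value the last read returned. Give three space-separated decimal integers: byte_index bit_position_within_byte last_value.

Answer: 3 0 0

Derivation:
Read 1: bits[0:11] width=11 -> value=1815 (bin 11100010111); offset now 11 = byte 1 bit 3; 37 bits remain
Read 2: bits[11:22] width=11 -> value=1789 (bin 11011111101); offset now 22 = byte 2 bit 6; 26 bits remain
Read 3: bits[22:24] width=2 -> value=0 (bin 00); offset now 24 = byte 3 bit 0; 24 bits remain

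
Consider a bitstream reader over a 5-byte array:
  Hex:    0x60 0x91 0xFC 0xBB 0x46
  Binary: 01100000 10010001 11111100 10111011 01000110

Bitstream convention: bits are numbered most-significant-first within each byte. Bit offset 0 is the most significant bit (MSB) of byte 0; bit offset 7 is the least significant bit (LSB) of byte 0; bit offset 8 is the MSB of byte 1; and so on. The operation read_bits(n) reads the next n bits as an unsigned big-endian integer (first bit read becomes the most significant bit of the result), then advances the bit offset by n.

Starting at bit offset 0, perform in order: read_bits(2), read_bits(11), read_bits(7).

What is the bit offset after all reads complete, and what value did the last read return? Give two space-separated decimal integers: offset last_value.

Read 1: bits[0:2] width=2 -> value=1 (bin 01); offset now 2 = byte 0 bit 2; 38 bits remain
Read 2: bits[2:13] width=11 -> value=1042 (bin 10000010010); offset now 13 = byte 1 bit 5; 27 bits remain
Read 3: bits[13:20] width=7 -> value=31 (bin 0011111); offset now 20 = byte 2 bit 4; 20 bits remain

Answer: 20 31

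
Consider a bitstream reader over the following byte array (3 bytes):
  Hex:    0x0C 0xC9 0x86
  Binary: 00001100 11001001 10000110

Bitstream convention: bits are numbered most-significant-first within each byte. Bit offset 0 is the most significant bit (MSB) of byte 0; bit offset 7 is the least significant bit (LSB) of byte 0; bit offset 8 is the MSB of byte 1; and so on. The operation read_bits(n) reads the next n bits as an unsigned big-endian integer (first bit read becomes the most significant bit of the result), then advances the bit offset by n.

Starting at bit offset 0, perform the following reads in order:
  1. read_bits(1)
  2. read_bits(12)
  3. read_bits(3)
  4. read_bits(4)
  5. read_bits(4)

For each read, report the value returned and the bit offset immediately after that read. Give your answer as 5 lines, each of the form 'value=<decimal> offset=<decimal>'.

Read 1: bits[0:1] width=1 -> value=0 (bin 0); offset now 1 = byte 0 bit 1; 23 bits remain
Read 2: bits[1:13] width=12 -> value=409 (bin 000110011001); offset now 13 = byte 1 bit 5; 11 bits remain
Read 3: bits[13:16] width=3 -> value=1 (bin 001); offset now 16 = byte 2 bit 0; 8 bits remain
Read 4: bits[16:20] width=4 -> value=8 (bin 1000); offset now 20 = byte 2 bit 4; 4 bits remain
Read 5: bits[20:24] width=4 -> value=6 (bin 0110); offset now 24 = byte 3 bit 0; 0 bits remain

Answer: value=0 offset=1
value=409 offset=13
value=1 offset=16
value=8 offset=20
value=6 offset=24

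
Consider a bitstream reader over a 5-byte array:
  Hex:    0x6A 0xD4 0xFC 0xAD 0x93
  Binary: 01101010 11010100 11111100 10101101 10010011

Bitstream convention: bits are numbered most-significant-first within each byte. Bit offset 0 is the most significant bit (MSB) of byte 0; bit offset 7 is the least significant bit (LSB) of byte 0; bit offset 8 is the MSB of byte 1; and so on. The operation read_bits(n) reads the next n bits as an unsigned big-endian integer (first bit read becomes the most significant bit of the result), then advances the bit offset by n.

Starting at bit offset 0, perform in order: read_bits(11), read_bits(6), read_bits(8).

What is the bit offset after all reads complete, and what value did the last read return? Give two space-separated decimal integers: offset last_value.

Read 1: bits[0:11] width=11 -> value=854 (bin 01101010110); offset now 11 = byte 1 bit 3; 29 bits remain
Read 2: bits[11:17] width=6 -> value=41 (bin 101001); offset now 17 = byte 2 bit 1; 23 bits remain
Read 3: bits[17:25] width=8 -> value=249 (bin 11111001); offset now 25 = byte 3 bit 1; 15 bits remain

Answer: 25 249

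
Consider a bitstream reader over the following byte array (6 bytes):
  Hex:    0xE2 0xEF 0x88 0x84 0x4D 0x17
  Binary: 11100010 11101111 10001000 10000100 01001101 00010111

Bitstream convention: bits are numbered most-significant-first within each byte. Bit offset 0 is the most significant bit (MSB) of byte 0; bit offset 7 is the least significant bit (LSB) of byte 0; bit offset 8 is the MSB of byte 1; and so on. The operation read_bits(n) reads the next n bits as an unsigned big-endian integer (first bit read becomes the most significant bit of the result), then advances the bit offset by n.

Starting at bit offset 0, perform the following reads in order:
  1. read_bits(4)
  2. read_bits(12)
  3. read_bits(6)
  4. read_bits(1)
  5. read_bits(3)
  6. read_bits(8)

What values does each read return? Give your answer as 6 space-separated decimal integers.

Read 1: bits[0:4] width=4 -> value=14 (bin 1110); offset now 4 = byte 0 bit 4; 44 bits remain
Read 2: bits[4:16] width=12 -> value=751 (bin 001011101111); offset now 16 = byte 2 bit 0; 32 bits remain
Read 3: bits[16:22] width=6 -> value=34 (bin 100010); offset now 22 = byte 2 bit 6; 26 bits remain
Read 4: bits[22:23] width=1 -> value=0 (bin 0); offset now 23 = byte 2 bit 7; 25 bits remain
Read 5: bits[23:26] width=3 -> value=2 (bin 010); offset now 26 = byte 3 bit 2; 22 bits remain
Read 6: bits[26:34] width=8 -> value=17 (bin 00010001); offset now 34 = byte 4 bit 2; 14 bits remain

Answer: 14 751 34 0 2 17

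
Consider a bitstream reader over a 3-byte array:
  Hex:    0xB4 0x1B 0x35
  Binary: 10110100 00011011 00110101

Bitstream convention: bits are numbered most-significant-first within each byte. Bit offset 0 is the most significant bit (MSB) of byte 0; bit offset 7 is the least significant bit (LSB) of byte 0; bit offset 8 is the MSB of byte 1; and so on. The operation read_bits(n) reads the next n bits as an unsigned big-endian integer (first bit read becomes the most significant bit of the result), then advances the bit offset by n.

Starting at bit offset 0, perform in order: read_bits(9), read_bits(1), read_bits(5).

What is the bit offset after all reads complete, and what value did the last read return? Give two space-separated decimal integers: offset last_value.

Read 1: bits[0:9] width=9 -> value=360 (bin 101101000); offset now 9 = byte 1 bit 1; 15 bits remain
Read 2: bits[9:10] width=1 -> value=0 (bin 0); offset now 10 = byte 1 bit 2; 14 bits remain
Read 3: bits[10:15] width=5 -> value=13 (bin 01101); offset now 15 = byte 1 bit 7; 9 bits remain

Answer: 15 13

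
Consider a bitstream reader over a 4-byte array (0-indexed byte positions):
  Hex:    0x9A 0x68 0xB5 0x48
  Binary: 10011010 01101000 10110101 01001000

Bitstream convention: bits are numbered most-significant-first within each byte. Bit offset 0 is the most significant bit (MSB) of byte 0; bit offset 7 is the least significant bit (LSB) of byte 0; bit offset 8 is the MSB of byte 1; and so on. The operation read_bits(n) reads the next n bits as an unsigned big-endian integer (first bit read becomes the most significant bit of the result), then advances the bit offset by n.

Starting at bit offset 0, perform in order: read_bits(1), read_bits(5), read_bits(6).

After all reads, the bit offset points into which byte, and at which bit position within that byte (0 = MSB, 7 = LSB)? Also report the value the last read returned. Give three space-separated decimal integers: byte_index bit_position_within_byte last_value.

Answer: 1 4 38

Derivation:
Read 1: bits[0:1] width=1 -> value=1 (bin 1); offset now 1 = byte 0 bit 1; 31 bits remain
Read 2: bits[1:6] width=5 -> value=6 (bin 00110); offset now 6 = byte 0 bit 6; 26 bits remain
Read 3: bits[6:12] width=6 -> value=38 (bin 100110); offset now 12 = byte 1 bit 4; 20 bits remain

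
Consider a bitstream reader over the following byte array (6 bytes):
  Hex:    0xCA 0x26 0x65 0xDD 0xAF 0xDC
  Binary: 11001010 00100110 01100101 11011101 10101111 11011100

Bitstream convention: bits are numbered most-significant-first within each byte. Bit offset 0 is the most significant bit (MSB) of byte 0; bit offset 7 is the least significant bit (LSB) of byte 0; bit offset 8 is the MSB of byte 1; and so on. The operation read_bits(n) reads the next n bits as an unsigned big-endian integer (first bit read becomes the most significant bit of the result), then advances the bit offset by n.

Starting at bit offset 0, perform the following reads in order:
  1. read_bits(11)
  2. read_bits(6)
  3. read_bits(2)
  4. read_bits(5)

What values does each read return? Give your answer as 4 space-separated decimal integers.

Answer: 1617 12 3 5

Derivation:
Read 1: bits[0:11] width=11 -> value=1617 (bin 11001010001); offset now 11 = byte 1 bit 3; 37 bits remain
Read 2: bits[11:17] width=6 -> value=12 (bin 001100); offset now 17 = byte 2 bit 1; 31 bits remain
Read 3: bits[17:19] width=2 -> value=3 (bin 11); offset now 19 = byte 2 bit 3; 29 bits remain
Read 4: bits[19:24] width=5 -> value=5 (bin 00101); offset now 24 = byte 3 bit 0; 24 bits remain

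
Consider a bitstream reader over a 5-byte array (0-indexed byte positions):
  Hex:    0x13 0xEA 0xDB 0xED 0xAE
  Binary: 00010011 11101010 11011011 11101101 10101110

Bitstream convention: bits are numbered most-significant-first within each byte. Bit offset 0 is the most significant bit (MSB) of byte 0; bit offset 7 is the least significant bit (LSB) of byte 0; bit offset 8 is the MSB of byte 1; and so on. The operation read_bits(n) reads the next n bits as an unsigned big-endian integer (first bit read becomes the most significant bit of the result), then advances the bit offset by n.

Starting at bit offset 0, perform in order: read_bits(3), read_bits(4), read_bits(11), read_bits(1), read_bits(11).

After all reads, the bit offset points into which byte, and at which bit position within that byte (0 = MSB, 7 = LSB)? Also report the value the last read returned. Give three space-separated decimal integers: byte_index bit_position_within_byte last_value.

Read 1: bits[0:3] width=3 -> value=0 (bin 000); offset now 3 = byte 0 bit 3; 37 bits remain
Read 2: bits[3:7] width=4 -> value=9 (bin 1001); offset now 7 = byte 0 bit 7; 33 bits remain
Read 3: bits[7:18] width=11 -> value=1963 (bin 11110101011); offset now 18 = byte 2 bit 2; 22 bits remain
Read 4: bits[18:19] width=1 -> value=0 (bin 0); offset now 19 = byte 2 bit 3; 21 bits remain
Read 5: bits[19:30] width=11 -> value=1787 (bin 11011111011); offset now 30 = byte 3 bit 6; 10 bits remain

Answer: 3 6 1787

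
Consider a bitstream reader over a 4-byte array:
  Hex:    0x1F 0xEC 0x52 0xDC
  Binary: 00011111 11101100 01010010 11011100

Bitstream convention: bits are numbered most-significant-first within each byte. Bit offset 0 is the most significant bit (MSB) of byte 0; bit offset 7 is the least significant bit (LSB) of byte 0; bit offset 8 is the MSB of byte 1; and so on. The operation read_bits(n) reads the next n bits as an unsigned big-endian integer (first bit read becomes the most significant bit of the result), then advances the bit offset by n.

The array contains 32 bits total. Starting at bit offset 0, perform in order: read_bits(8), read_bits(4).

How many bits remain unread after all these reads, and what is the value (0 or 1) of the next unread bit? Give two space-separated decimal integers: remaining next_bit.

Answer: 20 1

Derivation:
Read 1: bits[0:8] width=8 -> value=31 (bin 00011111); offset now 8 = byte 1 bit 0; 24 bits remain
Read 2: bits[8:12] width=4 -> value=14 (bin 1110); offset now 12 = byte 1 bit 4; 20 bits remain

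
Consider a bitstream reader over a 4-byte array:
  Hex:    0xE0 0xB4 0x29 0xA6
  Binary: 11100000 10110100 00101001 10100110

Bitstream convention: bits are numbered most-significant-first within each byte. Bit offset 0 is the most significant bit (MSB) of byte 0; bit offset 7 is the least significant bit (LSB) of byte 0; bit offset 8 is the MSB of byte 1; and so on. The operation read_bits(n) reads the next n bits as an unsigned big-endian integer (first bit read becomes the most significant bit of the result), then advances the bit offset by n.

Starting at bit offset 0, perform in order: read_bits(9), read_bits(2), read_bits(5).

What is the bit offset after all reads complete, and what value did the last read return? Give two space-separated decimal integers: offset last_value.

Read 1: bits[0:9] width=9 -> value=449 (bin 111000001); offset now 9 = byte 1 bit 1; 23 bits remain
Read 2: bits[9:11] width=2 -> value=1 (bin 01); offset now 11 = byte 1 bit 3; 21 bits remain
Read 3: bits[11:16] width=5 -> value=20 (bin 10100); offset now 16 = byte 2 bit 0; 16 bits remain

Answer: 16 20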